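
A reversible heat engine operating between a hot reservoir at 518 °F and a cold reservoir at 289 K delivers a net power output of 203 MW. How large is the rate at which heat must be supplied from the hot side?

Q̇_H ≈ 434 MW

T_H = 518 °F → (518 − 32) × 5/9 = 270.00 °C = 543.15 K.
The Carnot efficiency is η = 1 − T_C/T_H = 1 − 289.00/543.15 = 0.4679.
Q_H = W/η = 203/0.4679 = 434 MW.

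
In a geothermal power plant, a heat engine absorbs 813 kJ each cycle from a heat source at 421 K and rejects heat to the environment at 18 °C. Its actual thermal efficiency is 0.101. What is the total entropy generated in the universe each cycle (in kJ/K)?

ΔS_univ ≈ 0.579 kJ/K

T_C = 18 °C → 18 + 273.15 = 291.15 K.
W = η·Q_H = 0.101 × 813 = 82.11 kJ, so Q_C = Q_H − W = 730.9 kJ.
Entropy balance on the reservoirs: −Q_H/T_H = -1.931 kJ/K, +Q_C/T_C = 2.510 kJ/K.
ΔS_univ = −Q_H/T_H + Q_C/T_C = 0.579 kJ/K (> 0, since η = 0.101 < η_Carnot = 0.308).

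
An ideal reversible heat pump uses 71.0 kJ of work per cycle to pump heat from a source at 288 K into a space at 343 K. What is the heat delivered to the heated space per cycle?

Reversible heating COP: COP_HP = T_H/(T_H − T_C) = 343.00/55.00 = 6.2364.
Q_H = COP_HP · W = 6.2364 × 71.0 = 443 kJ.

Q_H ≈ 443 kJ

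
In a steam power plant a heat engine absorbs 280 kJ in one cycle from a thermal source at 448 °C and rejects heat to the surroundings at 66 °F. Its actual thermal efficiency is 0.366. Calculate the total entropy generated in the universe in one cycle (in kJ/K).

T_H = 448 °C → 448 + 273.15 = 721.15 K.
T_C = 66 °F → (66 − 32) × 5/9 = 18.89 °C = 292.04 K.
W = η·Q_H = 0.366 × 280 = 102.5 kJ, so Q_C = Q_H − W = 177.5 kJ.
The hot reservoir loses entropy Q_H/T_H = 280/721.15 = 0.3883 kJ/K; the cold reservoir gains Q_C/T_C = 177.5/292.04 = 0.6079 kJ/K.
ΔS_univ = −Q_H/T_H + Q_C/T_C = 0.220 kJ/K (> 0, since η = 0.366 < η_Carnot = 0.595).

ΔS_univ ≈ 0.220 kJ/K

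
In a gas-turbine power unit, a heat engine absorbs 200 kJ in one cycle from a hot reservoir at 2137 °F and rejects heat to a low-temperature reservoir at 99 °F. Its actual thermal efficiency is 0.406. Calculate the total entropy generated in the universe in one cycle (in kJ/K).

ΔS_univ ≈ 0.244 kJ/K

T_H = 2137 °F → (2137 − 32) × 5/9 = 1169.44 °C = 1442.59 K.
T_C = 99 °F → (99 − 32) × 5/9 = 37.22 °C = 310.37 K.
W = η·Q_H = 0.406 × 200 = 81.20 kJ, so Q_C = Q_H − W = 118.8 kJ.
The hot reservoir loses entropy Q_H/T_H = 200/1442.59 = 0.1386 kJ/K; the cold reservoir gains Q_C/T_C = 118.8/310.37 = 0.3828 kJ/K.
ΔS_univ = −Q_H/T_H + Q_C/T_C = 0.244 kJ/K (> 0, since η = 0.406 < η_Carnot = 0.785).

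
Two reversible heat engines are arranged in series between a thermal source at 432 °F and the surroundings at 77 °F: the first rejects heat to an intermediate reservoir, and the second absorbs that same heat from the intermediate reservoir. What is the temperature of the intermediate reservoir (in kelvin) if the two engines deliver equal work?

T_H = 432 °F → (432 − 32) × 5/9 = 222.22 °C = 495.37 K.
T_C = 77 °F → (77 − 32) × 5/9 = 25.00 °C = 298.15 K.
For reversible stages Q_m = Q_H·(T_m/T_H). Setting W₁ = Q_H(1 − T_m/T_H) equal to W₂ = Q_m(1 − T_C/T_m) = Q_H·(T_m − T_C)/T_H gives T_H − T_m = T_m − T_C, so T_m = (T_H + T_C)/2 = (495.37 + 298.15)/2 = 397 K.

T_m ≈ 397 K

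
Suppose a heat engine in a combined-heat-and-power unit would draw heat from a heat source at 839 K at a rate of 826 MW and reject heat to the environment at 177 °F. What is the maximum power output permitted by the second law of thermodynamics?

Ẇ_max ≈ 478 MW

T_C = 177 °F → (177 − 32) × 5/9 = 80.56 °C = 353.71 K.
By the Carnot theorem, η_max = 1 − T_C/T_H = 1 − 353.71/839.00 = 0.5784.
W_max = η_max · Q_H = 0.5784 × 826 = 478 MW.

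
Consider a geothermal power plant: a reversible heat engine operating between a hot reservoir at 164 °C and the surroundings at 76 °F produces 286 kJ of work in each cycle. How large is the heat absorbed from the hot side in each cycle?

T_H = 164 °C → 164 + 273.15 = 437.15 K.
T_C = 76 °F → (76 − 32) × 5/9 = 24.44 °C = 297.59 K.
Since the cycle is reversible, η = 1 − T_C/T_H = 1 − 297.59/437.15 = 0.3192.
Q_H = W/η = 286/0.3192 = 896 kJ.

Q_H ≈ 896 kJ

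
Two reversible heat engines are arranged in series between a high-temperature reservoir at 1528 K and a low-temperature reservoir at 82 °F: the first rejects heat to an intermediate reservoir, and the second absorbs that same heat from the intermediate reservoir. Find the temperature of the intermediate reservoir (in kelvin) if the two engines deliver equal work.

T_m ≈ 914 K

T_C = 82 °F → (82 − 32) × 5/9 = 27.78 °C = 300.93 K.
For reversible stages Q_m = Q_H·(T_m/T_H). Setting W₁ = Q_H(1 − T_m/T_H) equal to W₂ = Q_m(1 − T_C/T_m) = Q_H·(T_m − T_C)/T_H gives T_H − T_m = T_m − T_C, so T_m = (T_H + T_C)/2 = (1528.00 + 300.93)/2 = 914 K.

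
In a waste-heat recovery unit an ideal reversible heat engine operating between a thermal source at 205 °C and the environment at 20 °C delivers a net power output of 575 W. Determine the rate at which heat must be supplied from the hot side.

Q̇_H ≈ 1486 W

T_H = 205 °C → 205 + 273.15 = 478.15 K.
T_C = 20 °C → 20 + 273.15 = 293.15 K.
For a reversible engine, η = 1 − T_C/T_H = 1 − 293.15/478.15 = 0.3869.
Q_H = W/η = 575/0.3869 = 1486 W.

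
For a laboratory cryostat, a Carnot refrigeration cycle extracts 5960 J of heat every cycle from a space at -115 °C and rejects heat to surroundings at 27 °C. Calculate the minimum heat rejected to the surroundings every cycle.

Q_H ≈ 11300 J

T_H = 27 °C → 27 + 273.15 = 300.15 K.
T_C = -115 °C → -115 + 273.15 = 158.15 K.
For a reversible cycle Q_H/Q_C = T_H/T_C, so Q_H = Q_C·T_H/T_C = 5960 × 300.15/158.15 = 11300 J.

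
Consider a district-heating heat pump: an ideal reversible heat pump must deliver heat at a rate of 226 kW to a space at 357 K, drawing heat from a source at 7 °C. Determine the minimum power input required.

T_C = 7 °C → 7 + 273.15 = 280.15 K.
COP_HP = T_H/(T_H − T_C) = 357.00/76.85 = 4.6454.
W = Q_H/COP_HP = 226/4.6454 = 48.7 kW.

Ẇ_in ≈ 48.7 kW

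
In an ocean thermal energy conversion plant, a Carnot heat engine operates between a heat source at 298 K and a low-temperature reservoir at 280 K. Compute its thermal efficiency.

η ≈ 0.0604

Since the cycle is reversible, η = 1 − T_C/T_H = 1 − 280.00/298.00 = 0.0604.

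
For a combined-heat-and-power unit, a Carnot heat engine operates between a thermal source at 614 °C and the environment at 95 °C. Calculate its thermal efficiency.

T_H = 614 °C → 614 + 273.15 = 887.15 K.
T_C = 95 °C → 95 + 273.15 = 368.15 K.
Carnot efficiency: η = 1 − T_C/T_H = 1 − 368.15/887.15 = 0.585.

η ≈ 0.585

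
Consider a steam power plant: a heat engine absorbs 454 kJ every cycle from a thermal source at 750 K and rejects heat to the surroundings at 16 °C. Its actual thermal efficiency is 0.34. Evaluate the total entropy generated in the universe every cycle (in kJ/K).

T_C = 16 °C → 16 + 273.15 = 289.15 K.
W = η·Q_H = 0.34 × 454 = 154.4 kJ, so Q_C = Q_H − W = 299.6 kJ.
Reservoir entropy changes: ΔS_H = −Q_H/T_H = −454/750.00 = -0.6053 kJ/K and ΔS_C = +Q_C/T_C = 299.6/289.15 = 1.036 kJ/K.
ΔS_univ = −Q_H/T_H + Q_C/T_C = 0.431 kJ/K (> 0, since η = 0.34 < η_Carnot = 0.614).

ΔS_univ ≈ 0.431 kJ/K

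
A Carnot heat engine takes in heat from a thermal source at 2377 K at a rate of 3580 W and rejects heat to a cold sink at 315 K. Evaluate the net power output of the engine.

Since the cycle is reversible, η = 1 − T_C/T_H = 1 − 315.00/2377.00 = 0.8675.
W = η·Q_H = 0.8675 × 3580 = 3106 W.

Ẇ ≈ 3106 W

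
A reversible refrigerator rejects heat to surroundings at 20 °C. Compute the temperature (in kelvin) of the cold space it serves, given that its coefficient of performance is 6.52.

T_C ≈ 254.2 K

T_H = 20 °C → 20 + 273.15 = 293.15 K.
COP_R = T_C/(T_H − T_C) ⇒ T_C = T_H·COP_R/(1 + COP_R) = 293.15 × 6.52/(1 + 6.52) = 254.2 K.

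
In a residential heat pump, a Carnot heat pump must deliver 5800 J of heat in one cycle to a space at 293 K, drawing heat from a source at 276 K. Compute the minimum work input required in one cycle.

The Carnot heat-pump COP is COP_HP = T_H/(T_H − T_C) = 293.00/17.00 = 17.2353.
W = Q_H/COP_HP = 5800/17.2353 = 337 J.

W_in ≈ 337 J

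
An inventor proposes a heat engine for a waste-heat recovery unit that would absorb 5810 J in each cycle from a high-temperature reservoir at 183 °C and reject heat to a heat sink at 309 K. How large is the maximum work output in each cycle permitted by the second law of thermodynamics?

T_H = 183 °C → 183 + 273.15 = 456.15 K.
The upper bound on efficiency is η_max = 1 − T_C/T_H = 1 − 309.00/456.15 = 0.3226.
W_max = η_max · Q_H = 0.3226 × 5810 = 1874 J.

W_max ≈ 1874 J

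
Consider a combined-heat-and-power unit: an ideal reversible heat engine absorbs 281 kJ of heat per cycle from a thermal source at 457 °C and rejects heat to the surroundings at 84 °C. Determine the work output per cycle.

W ≈ 143.5 kJ

T_H = 457 °C → 457 + 273.15 = 730.15 K.
T_C = 84 °C → 84 + 273.15 = 357.15 K.
η_rev = 1 − T_C/T_H = 1 − 357.15/730.15 = 0.5109.
W = η·Q_H = 0.5109 × 281 = 143.5 kJ.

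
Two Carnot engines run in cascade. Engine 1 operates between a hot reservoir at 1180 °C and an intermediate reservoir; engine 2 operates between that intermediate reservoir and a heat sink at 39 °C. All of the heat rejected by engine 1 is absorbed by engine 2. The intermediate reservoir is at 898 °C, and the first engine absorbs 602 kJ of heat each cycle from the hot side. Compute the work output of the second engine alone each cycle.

T_H = 1180 °C → 1180 + 273.15 = 1453.15 K.
T_C = 39 °C → 39 + 273.15 = 312.15 K.
T_m = 898 °C → 898 + 273.15 = 1171.15 K.
Heat entering the second stage: Q_m = Q_H·(T_m/T_H) = 602 × 1171.15/1453.15 = 485 kJ.
Second-stage efficiency η₂ = 1 − T_C/T_m = 1 − 312.15/1171.15 = 0.7335, so W₂ = η₂·Q_m = 356 kJ.

W₂ ≈ 356 kJ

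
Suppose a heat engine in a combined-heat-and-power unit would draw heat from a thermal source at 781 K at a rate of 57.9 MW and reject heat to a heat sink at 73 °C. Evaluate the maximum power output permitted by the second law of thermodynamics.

Ẇ_max ≈ 32.2 MW

T_C = 73 °C → 73 + 273.15 = 346.15 K.
By the Carnot theorem, η_max = 1 − T_C/T_H = 1 − 346.15/781.00 = 0.5568.
W_max = η_max · Q_H = 0.5568 × 57.9 = 32.2 MW.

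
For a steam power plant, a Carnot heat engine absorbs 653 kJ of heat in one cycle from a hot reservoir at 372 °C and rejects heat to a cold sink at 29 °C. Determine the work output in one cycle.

T_H = 372 °C → 372 + 273.15 = 645.15 K.
T_C = 29 °C → 29 + 273.15 = 302.15 K.
Carnot efficiency: η = 1 − T_C/T_H = 1 − 302.15/645.15 = 0.5317.
W = η·Q_H = 0.5317 × 653 = 347 kJ.

W ≈ 347 kJ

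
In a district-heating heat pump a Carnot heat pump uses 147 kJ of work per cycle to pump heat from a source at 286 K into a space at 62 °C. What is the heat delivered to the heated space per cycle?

Q_H ≈ 1000 kJ

T_H = 62 °C → 62 + 273.15 = 335.15 K.
The Carnot heat-pump COP is COP_HP = T_H/(T_H − T_C) = 335.15/49.15 = 6.8189.
Q_H = COP_HP · W = 6.8189 × 147 = 1000 kJ.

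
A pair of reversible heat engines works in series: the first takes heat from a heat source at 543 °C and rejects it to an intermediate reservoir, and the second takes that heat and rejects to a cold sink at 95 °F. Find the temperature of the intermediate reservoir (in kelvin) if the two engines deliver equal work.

T_H = 543 °C → 543 + 273.15 = 816.15 K.
T_C = 95 °F → (95 − 32) × 5/9 = 35.00 °C = 308.15 K.
For reversible stages Q_m = Q_H·(T_m/T_H). Setting W₁ = Q_H(1 − T_m/T_H) equal to W₂ = Q_m(1 − T_C/T_m) = Q_H·(T_m − T_C)/T_H gives T_H − T_m = T_m − T_C, so T_m = (T_H + T_C)/2 = (816.15 + 308.15)/2 = 562 K.

T_m ≈ 562 K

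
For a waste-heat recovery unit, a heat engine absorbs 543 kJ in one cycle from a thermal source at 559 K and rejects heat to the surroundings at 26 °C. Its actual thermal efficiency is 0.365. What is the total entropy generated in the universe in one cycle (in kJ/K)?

T_C = 26 °C → 26 + 273.15 = 299.15 K.
W = η·Q_H = 0.365 × 543 = 198.2 kJ, so Q_C = Q_H − W = 344.8 kJ.
Entropy balance on the reservoirs: −Q_H/T_H = -0.9714 kJ/K, +Q_C/T_C = 1.153 kJ/K.
ΔS_univ = −Q_H/T_H + Q_C/T_C = 0.181 kJ/K (> 0, since η = 0.365 < η_Carnot = 0.465).

ΔS_univ ≈ 0.181 kJ/K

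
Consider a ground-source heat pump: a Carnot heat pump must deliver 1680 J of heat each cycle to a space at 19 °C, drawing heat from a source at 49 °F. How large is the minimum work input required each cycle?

T_H = 19 °C → 19 + 273.15 = 292.15 K.
T_C = 49 °F → (49 − 32) × 5/9 = 9.44 °C = 282.59 K.
Reversible heating COP: COP_HP = T_H/(T_H − T_C) = 292.15/9.56 = 30.5738.
W = Q_H/COP_HP = 1680/30.5738 = 54.9 J.

W_in ≈ 54.9 J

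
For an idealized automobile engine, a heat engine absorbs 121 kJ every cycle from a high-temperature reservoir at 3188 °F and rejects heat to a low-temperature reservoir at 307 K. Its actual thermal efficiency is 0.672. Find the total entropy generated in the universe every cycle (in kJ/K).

T_H = 3188 °F → (3188 − 32) × 5/9 = 1753.33 °C = 2026.48 K.
W = η·Q_H = 0.672 × 121 = 81.31 kJ, so Q_C = Q_H − W = 39.69 kJ.
Entropy balance on the reservoirs: −Q_H/T_H = -0.05971 kJ/K, +Q_C/T_C = 0.1293 kJ/K.
ΔS_univ = −Q_H/T_H + Q_C/T_C = 0.0696 kJ/K (> 0, since η = 0.672 < η_Carnot = 0.849).

ΔS_univ ≈ 0.0696 kJ/K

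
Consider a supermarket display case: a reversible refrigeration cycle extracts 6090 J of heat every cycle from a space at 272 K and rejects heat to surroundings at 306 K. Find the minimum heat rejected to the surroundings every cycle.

Q_H ≈ 6850 J

For a reversible cycle Q_H/Q_C = T_H/T_C, so Q_H = Q_C·T_H/T_C = 6090 × 306.00/272.00 = 6850 J.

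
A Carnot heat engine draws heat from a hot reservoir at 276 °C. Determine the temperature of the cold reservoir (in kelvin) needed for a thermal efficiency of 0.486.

T_C ≈ 282.3 K

T_H = 276 °C → 276 + 273.15 = 549.15 K.
From η = 1 − T_C/T_H, T_C = T_H·(1 − η) = 549.15 × (1 − 0.486) = 282.3 K.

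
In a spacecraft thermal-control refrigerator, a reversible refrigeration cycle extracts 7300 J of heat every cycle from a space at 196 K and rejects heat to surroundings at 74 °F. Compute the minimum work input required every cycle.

T_H = 74 °F → (74 − 32) × 5/9 = 23.33 °C = 296.48 K.
For a reversible refrigerator, COP_R = T_C/(T_H − T_C) = 196.00/100.48 = 1.9506.
W = Q_C/COP_R = 7300/1.9506 = 3740 J.

W_in ≈ 3740 J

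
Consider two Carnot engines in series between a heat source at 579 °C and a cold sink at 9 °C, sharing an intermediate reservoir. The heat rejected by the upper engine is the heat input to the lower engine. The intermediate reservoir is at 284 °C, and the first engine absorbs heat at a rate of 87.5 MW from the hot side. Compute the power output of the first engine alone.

Ẇ₁ ≈ 30.3 MW

T_H = 579 °C → 579 + 273.15 = 852.15 K.
T_C = 9 °C → 9 + 273.15 = 282.15 K.
T_m = 284 °C → 284 + 273.15 = 557.15 K.
First-stage efficiency η₁ = 1 − T_m/T_H = 1 − 557.15/852.15 = 0.3462.
W₁ = η₁·Q_H = 0.3462 × 87.5 = 30.3 MW.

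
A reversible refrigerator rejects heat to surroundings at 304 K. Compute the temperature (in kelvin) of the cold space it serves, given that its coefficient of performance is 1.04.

T_C ≈ 155.0 K

COP_R = T_C/(T_H − T_C) ⇒ T_C = T_H·COP_R/(1 + COP_R) = 304.00 × 1.04/(1 + 1.04) = 155.0 K.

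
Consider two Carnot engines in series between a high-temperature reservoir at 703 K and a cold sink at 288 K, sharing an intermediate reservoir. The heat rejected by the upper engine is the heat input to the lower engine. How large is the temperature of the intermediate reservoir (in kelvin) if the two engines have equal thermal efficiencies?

Equal efficiencies require 1 − T_m/T_H = 1 − T_C/T_m, i.e. T_m/T_H = T_C/T_m, so T_m = √(T_H·T_C) = √(703.00 × 288.00) = 450.0 K.

T_m ≈ 450.0 K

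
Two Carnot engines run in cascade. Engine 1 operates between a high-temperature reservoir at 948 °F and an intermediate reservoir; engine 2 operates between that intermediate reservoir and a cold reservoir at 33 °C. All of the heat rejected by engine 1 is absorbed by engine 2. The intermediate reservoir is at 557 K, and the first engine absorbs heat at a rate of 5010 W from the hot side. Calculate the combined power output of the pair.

T_H = 948 °F → (948 − 32) × 5/9 = 508.89 °C = 782.04 K.
T_C = 33 °C → 33 + 273.15 = 306.15 K.
Two reversible stages in series are equivalent to a single Carnot engine between T_H and T_C, so η_total = 1 − T_C/T_H = 1 − 306.15/782.04 = 0.6085.
W_total = η_total · Q_H = 0.6085 × 5010 = 3049 W.

Ẇ_total ≈ 3049 W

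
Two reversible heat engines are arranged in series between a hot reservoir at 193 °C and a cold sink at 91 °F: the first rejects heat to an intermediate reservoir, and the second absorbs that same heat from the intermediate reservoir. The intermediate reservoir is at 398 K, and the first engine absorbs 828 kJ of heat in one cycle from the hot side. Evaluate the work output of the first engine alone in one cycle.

W₁ ≈ 121 kJ

T_H = 193 °C → 193 + 273.15 = 466.15 K.
T_C = 91 °F → (91 − 32) × 5/9 = 32.78 °C = 305.93 K.
First-stage efficiency η₁ = 1 − T_m/T_H = 1 − 398.00/466.15 = 0.1462.
W₁ = η₁·Q_H = 0.1462 × 828 = 121 kJ.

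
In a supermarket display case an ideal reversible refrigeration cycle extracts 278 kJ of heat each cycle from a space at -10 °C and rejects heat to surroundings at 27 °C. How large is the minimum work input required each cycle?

T_H = 27 °C → 27 + 273.15 = 300.15 K.
T_C = -10 °C → -10 + 273.15 = 263.15 K.
Carnot COP: COP_R = T_C/(T_H − T_C) = 263.15/37.00 = 7.1122.
W = Q_C/COP_R = 278/7.1122 = 39.09 kJ.

W_in ≈ 39.09 kJ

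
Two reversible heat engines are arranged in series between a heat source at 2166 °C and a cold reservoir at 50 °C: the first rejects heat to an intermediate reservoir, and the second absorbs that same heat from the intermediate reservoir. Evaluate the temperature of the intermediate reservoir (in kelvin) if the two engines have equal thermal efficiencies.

T_m ≈ 887.8 K

T_H = 2166 °C → 2166 + 273.15 = 2439.15 K.
T_C = 50 °C → 50 + 273.15 = 323.15 K.
Equal efficiencies require 1 − T_m/T_H = 1 − T_C/T_m, i.e. T_m/T_H = T_C/T_m, so T_m = √(T_H·T_C) = √(2439.15 × 323.15) = 887.8 K.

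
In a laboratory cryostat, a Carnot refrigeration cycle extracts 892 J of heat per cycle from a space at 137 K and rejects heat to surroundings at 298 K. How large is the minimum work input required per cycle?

The reversible coefficient of performance is COP_R = T_C/(T_H − T_C) = 137.00/161.00 = 0.8509.
W = Q_C/COP_R = 892/0.8509 = 1048 J.

W_in ≈ 1048 J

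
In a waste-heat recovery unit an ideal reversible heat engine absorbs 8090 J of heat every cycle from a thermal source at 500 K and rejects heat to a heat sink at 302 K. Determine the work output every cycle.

W ≈ 3204 J

η_rev = 1 − T_C/T_H = 1 − 302.00/500.00 = 0.3960.
W = η·Q_H = 0.3960 × 8090 = 3204 J.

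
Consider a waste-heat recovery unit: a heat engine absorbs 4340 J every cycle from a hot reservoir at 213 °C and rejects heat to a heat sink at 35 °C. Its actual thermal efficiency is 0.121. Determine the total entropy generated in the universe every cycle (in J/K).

ΔS_univ ≈ 3.453 J/K

T_H = 213 °C → 213 + 273.15 = 486.15 K.
T_C = 35 °C → 35 + 273.15 = 308.15 K.
W = η·Q_H = 0.121 × 4340 = 525.1 J, so Q_C = Q_H − W = 3815 J.
Entropy balance on the reservoirs: −Q_H/T_H = -8.927 J/K, +Q_C/T_C = 12.38 J/K.
ΔS_univ = −Q_H/T_H + Q_C/T_C = 3.453 J/K (> 0, since η = 0.121 < η_Carnot = 0.366).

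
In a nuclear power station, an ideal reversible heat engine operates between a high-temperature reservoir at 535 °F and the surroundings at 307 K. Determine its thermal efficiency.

T_H = 535 °F → (535 − 32) × 5/9 = 279.44 °C = 552.59 K.
Carnot efficiency: η = 1 − T_C/T_H = 1 − 307.00/552.59 = 0.444.

η ≈ 0.444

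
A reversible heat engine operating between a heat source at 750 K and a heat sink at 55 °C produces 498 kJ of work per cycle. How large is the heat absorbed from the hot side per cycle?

Q_H ≈ 885.4 kJ

T_C = 55 °C → 55 + 273.15 = 328.15 K.
The Carnot efficiency is η = 1 − T_C/T_H = 1 − 328.15/750.00 = 0.5625.
Q_H = W/η = 498/0.5625 = 885.4 kJ.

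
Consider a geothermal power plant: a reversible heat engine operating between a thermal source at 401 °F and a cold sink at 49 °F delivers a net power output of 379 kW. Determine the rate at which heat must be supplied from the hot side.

T_H = 401 °F → (401 − 32) × 5/9 = 205.00 °C = 478.15 K.
T_C = 49 °F → (49 − 32) × 5/9 = 9.44 °C = 282.59 K.
For a reversible engine, η = 1 − T_C/T_H = 1 − 282.59/478.15 = 0.4090.
Q_H = W/η = 379/0.4090 = 926.7 kW.

Q̇_H ≈ 926.7 kW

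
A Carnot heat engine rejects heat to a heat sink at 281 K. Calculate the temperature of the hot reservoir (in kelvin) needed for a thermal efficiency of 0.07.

T_H ≈ 302 K

From η = 1 − T_C/T_H, solving for T_H gives T_H = T_C/(1 − η) = 281.00/(1 − 0.07) = 302 K.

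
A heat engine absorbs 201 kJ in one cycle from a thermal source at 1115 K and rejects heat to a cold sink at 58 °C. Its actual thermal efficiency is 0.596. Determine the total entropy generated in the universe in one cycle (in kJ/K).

T_C = 58 °C → 58 + 273.15 = 331.15 K.
W = η·Q_H = 0.596 × 201 = 119.8 kJ, so Q_C = Q_H − W = 81.20 kJ.
Reservoir entropy changes: ΔS_H = −Q_H/T_H = −201/1115.00 = -0.1803 kJ/K and ΔS_C = +Q_C/T_C = 81.20/331.15 = 0.2452 kJ/K.
ΔS_univ = −Q_H/T_H + Q_C/T_C = 0.06495 kJ/K (> 0, since η = 0.596 < η_Carnot = 0.703).

ΔS_univ ≈ 0.06495 kJ/K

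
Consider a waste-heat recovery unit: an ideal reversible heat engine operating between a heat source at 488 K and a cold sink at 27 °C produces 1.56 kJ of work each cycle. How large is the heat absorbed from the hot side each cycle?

Q_H ≈ 4.05 kJ

T_C = 27 °C → 27 + 273.15 = 300.15 K.
For a reversible engine, η = 1 − T_C/T_H = 1 − 300.15/488.00 = 0.3849.
Q_H = W/η = 1.56/0.3849 = 4.05 kJ.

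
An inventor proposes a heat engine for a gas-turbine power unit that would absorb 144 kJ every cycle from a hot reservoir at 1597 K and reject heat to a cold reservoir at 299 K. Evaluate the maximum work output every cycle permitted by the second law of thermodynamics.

The upper bound on efficiency is η_max = 1 − T_C/T_H = 1 − 299.00/1597.00 = 0.8128.
W_max = η_max · Q_H = 0.8128 × 144 = 117.0 kJ.

W_max ≈ 117.0 kJ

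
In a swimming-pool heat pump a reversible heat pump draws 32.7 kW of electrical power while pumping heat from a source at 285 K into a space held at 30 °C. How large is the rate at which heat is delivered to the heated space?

T_H = 30 °C → 30 + 273.15 = 303.15 K.
COP_HP = T_H/(T_H − T_C) = 303.15/18.15 = 16.7025.
Q_H = COP_HP · W = 16.7025 × 32.7 = 546 kW.

Q̇_H ≈ 546 kW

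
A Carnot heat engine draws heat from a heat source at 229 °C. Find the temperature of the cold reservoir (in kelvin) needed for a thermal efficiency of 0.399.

T_C ≈ 302 K

T_H = 229 °C → 229 + 273.15 = 502.15 K.
From η = 1 − T_C/T_H, T_C = T_H·(1 − η) = 502.15 × (1 − 0.399) = 302 K.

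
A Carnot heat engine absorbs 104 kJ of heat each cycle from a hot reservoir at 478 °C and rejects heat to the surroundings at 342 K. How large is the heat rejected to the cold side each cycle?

T_H = 478 °C → 478 + 273.15 = 751.15 K.
Since the cycle is reversible, η = 1 − T_C/T_H = 1 − 342.00/751.15 = 0.5447.
For a reversible cycle Q_C/Q_H = T_C/T_H, so Q_C = 104 × 342.00/751.15 = 47.35 kJ.

Q_C ≈ 47.35 kJ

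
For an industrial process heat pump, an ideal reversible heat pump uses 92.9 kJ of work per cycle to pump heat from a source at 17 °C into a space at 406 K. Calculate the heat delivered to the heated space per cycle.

Q_H ≈ 325.6 kJ

T_C = 17 °C → 17 + 273.15 = 290.15 K.
COP_HP = T_H/(T_H − T_C) = 406.00/115.85 = 3.5045.
Q_H = COP_HP · W = 3.5045 × 92.9 = 325.6 kJ.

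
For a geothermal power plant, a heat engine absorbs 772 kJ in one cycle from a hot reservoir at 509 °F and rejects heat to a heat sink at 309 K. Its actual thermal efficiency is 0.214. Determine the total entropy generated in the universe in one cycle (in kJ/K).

T_H = 509 °F → (509 − 32) × 5/9 = 265.00 °C = 538.15 K.
W = η·Q_H = 0.214 × 772 = 165.2 kJ, so Q_C = Q_H − W = 606.8 kJ.
Reservoir entropy changes: ΔS_H = −Q_H/T_H = −772/538.15 = -1.435 kJ/K and ΔS_C = +Q_C/T_C = 606.8/309.00 = 1.964 kJ/K.
ΔS_univ = −Q_H/T_H + Q_C/T_C = 0.5292 kJ/K (> 0, since η = 0.214 < η_Carnot = 0.426).

ΔS_univ ≈ 0.5292 kJ/K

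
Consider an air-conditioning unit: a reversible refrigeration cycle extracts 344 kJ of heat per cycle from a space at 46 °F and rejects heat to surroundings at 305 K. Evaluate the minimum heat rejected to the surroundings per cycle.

Q_H ≈ 373 kJ

T_C = 46 °F → (46 − 32) × 5/9 = 7.78 °C = 280.93 K.
For a reversible cycle Q_H/Q_C = T_H/T_C, so Q_H = Q_C·T_H/T_C = 344 × 305.00/280.93 = 373 kJ.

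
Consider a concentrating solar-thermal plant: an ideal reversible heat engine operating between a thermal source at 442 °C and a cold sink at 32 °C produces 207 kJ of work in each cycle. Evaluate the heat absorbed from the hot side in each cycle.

T_H = 442 °C → 442 + 273.15 = 715.15 K.
T_C = 32 °C → 32 + 273.15 = 305.15 K.
Carnot efficiency: η = 1 − T_C/T_H = 1 − 305.15/715.15 = 0.5733.
Q_H = W/η = 207/0.5733 = 361 kJ.

Q_H ≈ 361 kJ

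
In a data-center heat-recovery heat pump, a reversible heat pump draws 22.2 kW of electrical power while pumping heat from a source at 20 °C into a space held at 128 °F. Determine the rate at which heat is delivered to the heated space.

T_H = 128 °F → (128 − 32) × 5/9 = 53.33 °C = 326.48 K.
T_C = 20 °C → 20 + 273.15 = 293.15 K.
For a reversible heat pump, COP_HP = T_H/(T_H − T_C) = 326.48/33.33 = 9.7945.
Q_H = COP_HP · W = 9.7945 × 22.2 = 217 kW.

Q̇_H ≈ 217 kW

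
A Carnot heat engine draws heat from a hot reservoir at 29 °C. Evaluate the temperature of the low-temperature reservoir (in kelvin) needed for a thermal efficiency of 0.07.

T_C ≈ 281 K

T_H = 29 °C → 29 + 273.15 = 302.15 K.
From η = 1 − T_C/T_H, T_C = T_H·(1 − η) = 302.15 × (1 − 0.07) = 281 K.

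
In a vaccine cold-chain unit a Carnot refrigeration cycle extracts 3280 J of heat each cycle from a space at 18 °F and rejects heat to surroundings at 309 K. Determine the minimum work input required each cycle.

W_in ≈ 539.2 J

T_C = 18 °F → (18 − 32) × 5/9 = -7.78 °C = 265.37 K.
The reversible coefficient of performance is COP_R = T_C/(T_H − T_C) = 265.37/43.63 = 6.0826.
W = Q_C/COP_R = 3280/6.0826 = 539.2 J.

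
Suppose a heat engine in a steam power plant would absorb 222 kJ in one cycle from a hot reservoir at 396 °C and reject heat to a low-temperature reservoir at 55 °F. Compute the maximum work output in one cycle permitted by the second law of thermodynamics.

W_max ≈ 127 kJ

T_H = 396 °C → 396 + 273.15 = 669.15 K.
T_C = 55 °F → (55 − 32) × 5/9 = 12.78 °C = 285.93 K.
The upper bound on efficiency is η_max = 1 − T_C/T_H = 1 − 285.93/669.15 = 0.5727.
W_max = η_max · Q_H = 0.5727 × 222 = 127 kJ.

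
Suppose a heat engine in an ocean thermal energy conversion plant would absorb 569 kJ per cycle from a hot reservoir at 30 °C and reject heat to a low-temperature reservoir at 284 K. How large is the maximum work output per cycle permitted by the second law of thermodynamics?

T_H = 30 °C → 30 + 273.15 = 303.15 K.
The second-law ceiling is the Carnot efficiency, η_max = 1 − T_C/T_H = 1 − 284.00/303.15 = 0.0632.
W_max = η_max · Q_H = 0.0632 × 569 = 35.9 kJ.

W_max ≈ 35.9 kJ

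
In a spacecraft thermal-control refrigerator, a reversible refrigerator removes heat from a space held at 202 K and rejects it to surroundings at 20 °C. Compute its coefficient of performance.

T_H = 20 °C → 20 + 273.15 = 293.15 K.
COP_R = T_C/(T_H − T_C) = 202.00/(293.15 − 202.00) = 2.22.

COP_R ≈ 2.22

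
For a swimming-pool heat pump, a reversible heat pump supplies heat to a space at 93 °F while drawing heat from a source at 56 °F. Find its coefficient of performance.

COP_HP ≈ 14.9

T_H = 93 °F → (93 − 32) × 5/9 = 33.89 °C = 307.04 K.
T_C = 56 °F → (56 − 32) × 5/9 = 13.33 °C = 286.48 K.
For a reversible heat pump, COP_HP = T_H/(T_H − T_C) = 307.04/(307.04 − 286.48) = 14.9.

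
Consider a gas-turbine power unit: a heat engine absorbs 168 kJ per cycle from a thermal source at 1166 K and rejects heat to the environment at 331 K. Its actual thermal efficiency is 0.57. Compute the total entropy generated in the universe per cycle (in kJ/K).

ΔS_univ ≈ 0.07417 kJ/K

W = η·Q_H = 0.57 × 168 = 95.76 kJ, so Q_C = Q_H − W = 72.24 kJ.
Entropy balance on the reservoirs: −Q_H/T_H = -0.1441 kJ/K, +Q_C/T_C = 0.2182 kJ/K.
ΔS_univ = −Q_H/T_H + Q_C/T_C = 0.07417 kJ/K (> 0, since η = 0.57 < η_Carnot = 0.716).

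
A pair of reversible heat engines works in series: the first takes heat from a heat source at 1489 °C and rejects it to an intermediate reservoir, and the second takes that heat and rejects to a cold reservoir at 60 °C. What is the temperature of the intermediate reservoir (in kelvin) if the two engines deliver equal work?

T_m ≈ 1050 K

T_H = 1489 °C → 1489 + 273.15 = 1762.15 K.
T_C = 60 °C → 60 + 273.15 = 333.15 K.
For reversible stages Q_m = Q_H·(T_m/T_H). Setting W₁ = Q_H(1 − T_m/T_H) equal to W₂ = Q_m(1 − T_C/T_m) = Q_H·(T_m − T_C)/T_H gives T_H − T_m = T_m − T_C, so T_m = (T_H + T_C)/2 = (1762.15 + 333.15)/2 = 1050 K.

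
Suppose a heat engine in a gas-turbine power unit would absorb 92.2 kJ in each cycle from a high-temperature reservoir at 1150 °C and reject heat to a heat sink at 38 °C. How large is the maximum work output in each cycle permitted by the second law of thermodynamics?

W_max ≈ 72.0 kJ

T_H = 1150 °C → 1150 + 273.15 = 1423.15 K.
T_C = 38 °C → 38 + 273.15 = 311.15 K.
The second-law ceiling is the Carnot efficiency, η_max = 1 − T_C/T_H = 1 − 311.15/1423.15 = 0.7814.
W_max = η_max · Q_H = 0.7814 × 92.2 = 72.0 kJ.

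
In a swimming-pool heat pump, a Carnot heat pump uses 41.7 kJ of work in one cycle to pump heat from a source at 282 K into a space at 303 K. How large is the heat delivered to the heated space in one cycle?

Q_H ≈ 602 kJ

COP_HP = T_H/(T_H − T_C) = 303.00/21.00 = 14.4286.
Q_H = COP_HP · W = 14.4286 × 41.7 = 602 kJ.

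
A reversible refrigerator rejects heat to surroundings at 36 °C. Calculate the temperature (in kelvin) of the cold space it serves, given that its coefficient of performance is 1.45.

T_C ≈ 183.0 K

T_H = 36 °C → 36 + 273.15 = 309.15 K.
COP_R = T_C/(T_H − T_C) ⇒ T_C = T_H·COP_R/(1 + COP_R) = 309.15 × 1.45/(1 + 1.45) = 183.0 K.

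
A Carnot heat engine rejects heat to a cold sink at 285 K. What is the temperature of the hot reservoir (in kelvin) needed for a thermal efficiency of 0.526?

T_H ≈ 601.3 K

From η = 1 − T_C/T_H, solving for T_H gives T_H = T_C/(1 − η) = 285.00/(1 − 0.526) = 601.3 K.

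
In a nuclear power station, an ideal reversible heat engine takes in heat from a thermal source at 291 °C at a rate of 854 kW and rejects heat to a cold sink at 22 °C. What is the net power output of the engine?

T_H = 291 °C → 291 + 273.15 = 564.15 K.
T_C = 22 °C → 22 + 273.15 = 295.15 K.
The Carnot efficiency is η = 1 − T_C/T_H = 1 − 295.15/564.15 = 0.4768.
W = η·Q_H = 0.4768 × 854 = 407 kW.

Ẇ ≈ 407 kW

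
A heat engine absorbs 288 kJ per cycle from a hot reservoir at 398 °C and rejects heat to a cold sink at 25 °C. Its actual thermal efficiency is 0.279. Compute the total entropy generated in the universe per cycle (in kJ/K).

T_H = 398 °C → 398 + 273.15 = 671.15 K.
T_C = 25 °C → 25 + 273.15 = 298.15 K.
W = η·Q_H = 0.279 × 288 = 80.35 kJ, so Q_C = Q_H − W = 207.6 kJ.
Entropy balance on the reservoirs: −Q_H/T_H = -0.4291 kJ/K, +Q_C/T_C = 0.6965 kJ/K.
ΔS_univ = −Q_H/T_H + Q_C/T_C = 0.2673 kJ/K (> 0, since η = 0.279 < η_Carnot = 0.556).

ΔS_univ ≈ 0.2673 kJ/K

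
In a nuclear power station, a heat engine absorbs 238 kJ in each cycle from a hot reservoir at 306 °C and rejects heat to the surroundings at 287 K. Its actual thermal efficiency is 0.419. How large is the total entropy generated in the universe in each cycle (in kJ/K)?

ΔS_univ ≈ 0.0709 kJ/K

T_H = 306 °C → 306 + 273.15 = 579.15 K.
W = η·Q_H = 0.419 × 238 = 99.72 kJ, so Q_C = Q_H − W = 138.3 kJ.
Reservoir entropy changes: ΔS_H = −Q_H/T_H = −238/579.15 = -0.4109 kJ/K and ΔS_C = +Q_C/T_C = 138.3/287.00 = 0.4818 kJ/K.
ΔS_univ = −Q_H/T_H + Q_C/T_C = 0.0709 kJ/K (> 0, since η = 0.419 < η_Carnot = 0.504).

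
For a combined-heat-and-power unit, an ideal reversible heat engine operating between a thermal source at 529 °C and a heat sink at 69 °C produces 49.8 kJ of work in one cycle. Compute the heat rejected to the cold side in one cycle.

T_H = 529 °C → 529 + 273.15 = 802.15 K.
T_C = 69 °C → 69 + 273.15 = 342.15 K.
η_rev = 1 − T_C/T_H = 1 − 342.15/802.15 = 0.5735.
Since Q_C/Q_H = T_C/T_H and Q_H = W/η, Q_C = W·T_C/(T_H − T_C) = 49.8 × 342.15/460.00 = 37.0 kJ.

Q_C ≈ 37.0 kJ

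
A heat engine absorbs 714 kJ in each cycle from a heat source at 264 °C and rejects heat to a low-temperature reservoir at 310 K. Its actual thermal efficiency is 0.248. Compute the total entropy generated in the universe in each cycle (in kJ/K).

ΔS_univ ≈ 0.4028 kJ/K

T_H = 264 °C → 264 + 273.15 = 537.15 K.
W = η·Q_H = 0.248 × 714 = 177.1 kJ, so Q_C = Q_H − W = 536.9 kJ.
Reservoir entropy changes: ΔS_H = −Q_H/T_H = −714/537.15 = -1.329 kJ/K and ΔS_C = +Q_C/T_C = 536.9/310.00 = 1.732 kJ/K.
ΔS_univ = −Q_H/T_H + Q_C/T_C = 0.4028 kJ/K (> 0, since η = 0.248 < η_Carnot = 0.423).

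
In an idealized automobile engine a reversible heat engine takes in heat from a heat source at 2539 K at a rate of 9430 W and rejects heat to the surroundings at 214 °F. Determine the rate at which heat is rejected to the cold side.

Q̇_C ≈ 1390 W

T_C = 214 °F → (214 − 32) × 5/9 = 101.11 °C = 374.26 K.
η_rev = 1 − T_C/T_H = 1 − 374.26/2539.00 = 0.8526.
For a reversible cycle Q_C/Q_H = T_C/T_H, so Q_C = 9430 × 374.26/2539.00 = 1390 W.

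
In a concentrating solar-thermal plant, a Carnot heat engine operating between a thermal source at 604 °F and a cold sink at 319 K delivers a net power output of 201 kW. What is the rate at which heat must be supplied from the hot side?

Q̇_H ≈ 437 kW

T_H = 604 °F → (604 − 32) × 5/9 = 317.78 °C = 590.93 K.
The Carnot efficiency is η = 1 − T_C/T_H = 1 − 319.00/590.93 = 0.4602.
Q_H = W/η = 201/0.4602 = 437 kW.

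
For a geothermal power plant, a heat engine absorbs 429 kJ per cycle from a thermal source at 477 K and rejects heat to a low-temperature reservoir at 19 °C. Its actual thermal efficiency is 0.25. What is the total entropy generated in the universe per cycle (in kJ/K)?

T_C = 19 °C → 19 + 273.15 = 292.15 K.
W = η·Q_H = 0.25 × 429 = 107.2 kJ, so Q_C = Q_H − W = 321.8 kJ.
Entropy balance on the reservoirs: −Q_H/T_H = -0.8994 kJ/K, +Q_C/T_C = 1.101 kJ/K.
ΔS_univ = −Q_H/T_H + Q_C/T_C = 0.202 kJ/K (> 0, since η = 0.25 < η_Carnot = 0.388).

ΔS_univ ≈ 0.202 kJ/K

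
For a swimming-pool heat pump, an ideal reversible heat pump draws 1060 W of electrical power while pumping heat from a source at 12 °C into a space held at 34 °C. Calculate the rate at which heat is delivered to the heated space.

Q̇_H ≈ 14800 W

T_H = 34 °C → 34 + 273.15 = 307.15 K.
T_C = 12 °C → 12 + 273.15 = 285.15 K.
For a reversible heat pump, COP_HP = T_H/(T_H − T_C) = 307.15/22.00 = 13.9614.
Q_H = COP_HP · W = 13.9614 × 1060 = 14800 W.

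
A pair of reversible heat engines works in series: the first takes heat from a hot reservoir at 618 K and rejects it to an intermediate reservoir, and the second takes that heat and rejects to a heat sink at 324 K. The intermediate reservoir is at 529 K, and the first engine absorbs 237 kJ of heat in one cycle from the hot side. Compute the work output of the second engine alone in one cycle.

W₂ ≈ 78.62 kJ

Heat entering the second stage: Q_m = Q_H·(T_m/T_H) = 237 × 529.00/618.00 = 202.9 kJ.
Second-stage efficiency η₂ = 1 − T_C/T_m = 1 − 324.00/529.00 = 0.3875, so W₂ = η₂·Q_m = 78.62 kJ.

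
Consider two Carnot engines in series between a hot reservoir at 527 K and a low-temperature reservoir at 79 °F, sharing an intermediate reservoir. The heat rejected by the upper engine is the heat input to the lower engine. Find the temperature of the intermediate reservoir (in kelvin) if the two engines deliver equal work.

T_m ≈ 413 K

T_C = 79 °F → (79 − 32) × 5/9 = 26.11 °C = 299.26 K.
For reversible stages Q_m = Q_H·(T_m/T_H). Setting W₁ = Q_H(1 − T_m/T_H) equal to W₂ = Q_m(1 − T_C/T_m) = Q_H·(T_m − T_C)/T_H gives T_H − T_m = T_m − T_C, so T_m = (T_H + T_C)/2 = (527.00 + 299.26)/2 = 413 K.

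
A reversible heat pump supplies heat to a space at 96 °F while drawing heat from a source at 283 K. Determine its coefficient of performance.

COP_HP ≈ 12.0

T_H = 96 °F → (96 − 32) × 5/9 = 35.56 °C = 308.71 K.
Reversible heating COP: COP_HP = T_H/(T_H − T_C) = 308.71/(308.71 − 283.00) = 12.0.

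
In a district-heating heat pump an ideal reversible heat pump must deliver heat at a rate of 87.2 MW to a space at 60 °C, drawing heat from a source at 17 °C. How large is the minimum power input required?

T_H = 60 °C → 60 + 273.15 = 333.15 K.
T_C = 17 °C → 17 + 273.15 = 290.15 K.
The Carnot heat-pump COP is COP_HP = T_H/(T_H − T_C) = 333.15/43.00 = 7.7477.
W = Q_H/COP_HP = 87.2/7.7477 = 11.3 MW.

Ẇ_in ≈ 11.3 MW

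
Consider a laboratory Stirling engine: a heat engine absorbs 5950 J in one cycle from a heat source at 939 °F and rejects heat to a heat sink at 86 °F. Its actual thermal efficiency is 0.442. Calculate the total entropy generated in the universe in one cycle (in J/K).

T_H = 939 °F → (939 − 32) × 5/9 = 503.89 °C = 777.04 K.
T_C = 86 °F → (86 − 32) × 5/9 = 30.00 °C = 303.15 K.
W = η·Q_H = 0.442 × 5950 = 2630 J, so Q_C = Q_H − W = 3320 J.
The hot reservoir loses entropy Q_H/T_H = 5950/777.04 = 7.657 J/K; the cold reservoir gains Q_C/T_C = 3320/303.15 = 10.95 J/K.
ΔS_univ = −Q_H/T_H + Q_C/T_C = 3.29 J/K (> 0, since η = 0.442 < η_Carnot = 0.610).

ΔS_univ ≈ 3.29 J/K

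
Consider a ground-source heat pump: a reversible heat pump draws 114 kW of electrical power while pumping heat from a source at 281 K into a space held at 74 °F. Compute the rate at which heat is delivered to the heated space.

T_H = 74 °F → (74 − 32) × 5/9 = 23.33 °C = 296.48 K.
COP_HP = T_H/(T_H − T_C) = 296.48/15.48 = 19.1485.
Q_H = COP_HP · W = 19.1485 × 114 = 2180 kW.

Q̇_H ≈ 2180 kW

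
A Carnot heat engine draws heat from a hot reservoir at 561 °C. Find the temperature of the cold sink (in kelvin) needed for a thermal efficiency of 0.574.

T_C ≈ 355 K

T_H = 561 °C → 561 + 273.15 = 834.15 K.
From η = 1 − T_C/T_H, T_C = T_H·(1 − η) = 834.15 × (1 − 0.574) = 355 K.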